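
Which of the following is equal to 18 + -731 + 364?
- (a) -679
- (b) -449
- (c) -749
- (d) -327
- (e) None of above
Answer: e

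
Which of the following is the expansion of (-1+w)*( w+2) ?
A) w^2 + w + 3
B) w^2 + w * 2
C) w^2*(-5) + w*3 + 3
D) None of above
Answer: D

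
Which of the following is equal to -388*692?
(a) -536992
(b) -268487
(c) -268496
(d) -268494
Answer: c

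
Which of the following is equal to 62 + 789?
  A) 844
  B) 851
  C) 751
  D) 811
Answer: B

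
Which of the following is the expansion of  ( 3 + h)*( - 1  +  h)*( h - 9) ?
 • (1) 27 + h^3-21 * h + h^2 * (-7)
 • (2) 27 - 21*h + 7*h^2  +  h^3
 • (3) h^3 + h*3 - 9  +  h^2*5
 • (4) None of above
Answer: 1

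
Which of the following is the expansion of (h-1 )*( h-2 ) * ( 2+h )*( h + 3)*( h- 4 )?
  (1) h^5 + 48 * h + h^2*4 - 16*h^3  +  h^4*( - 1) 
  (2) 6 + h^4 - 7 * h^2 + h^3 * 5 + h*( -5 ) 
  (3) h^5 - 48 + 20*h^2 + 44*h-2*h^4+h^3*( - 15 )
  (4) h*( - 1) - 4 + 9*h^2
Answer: 3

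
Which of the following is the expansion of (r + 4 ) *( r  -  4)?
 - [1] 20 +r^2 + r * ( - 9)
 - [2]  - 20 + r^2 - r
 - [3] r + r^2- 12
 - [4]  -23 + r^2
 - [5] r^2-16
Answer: 5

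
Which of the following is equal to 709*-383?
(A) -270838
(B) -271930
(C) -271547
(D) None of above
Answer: C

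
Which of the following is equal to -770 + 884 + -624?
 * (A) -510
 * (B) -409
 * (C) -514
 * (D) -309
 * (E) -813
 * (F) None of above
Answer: A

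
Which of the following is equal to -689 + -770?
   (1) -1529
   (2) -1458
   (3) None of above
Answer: 3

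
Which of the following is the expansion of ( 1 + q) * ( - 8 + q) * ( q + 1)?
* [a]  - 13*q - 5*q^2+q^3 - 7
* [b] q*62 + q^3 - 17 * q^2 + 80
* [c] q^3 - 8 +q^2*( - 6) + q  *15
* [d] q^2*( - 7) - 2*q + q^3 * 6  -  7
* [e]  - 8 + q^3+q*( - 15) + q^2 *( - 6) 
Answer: e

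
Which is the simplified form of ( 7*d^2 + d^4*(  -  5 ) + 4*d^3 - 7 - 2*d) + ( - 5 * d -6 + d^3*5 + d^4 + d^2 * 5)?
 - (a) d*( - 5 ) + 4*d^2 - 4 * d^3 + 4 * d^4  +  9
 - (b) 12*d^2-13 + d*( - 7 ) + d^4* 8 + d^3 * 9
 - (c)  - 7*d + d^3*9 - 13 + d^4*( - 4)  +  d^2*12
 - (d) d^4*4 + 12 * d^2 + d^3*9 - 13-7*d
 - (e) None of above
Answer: c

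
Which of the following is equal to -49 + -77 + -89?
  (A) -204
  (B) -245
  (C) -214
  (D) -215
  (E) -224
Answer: D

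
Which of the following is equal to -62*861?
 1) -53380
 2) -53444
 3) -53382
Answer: 3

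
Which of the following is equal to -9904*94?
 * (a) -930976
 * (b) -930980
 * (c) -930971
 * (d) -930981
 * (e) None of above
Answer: a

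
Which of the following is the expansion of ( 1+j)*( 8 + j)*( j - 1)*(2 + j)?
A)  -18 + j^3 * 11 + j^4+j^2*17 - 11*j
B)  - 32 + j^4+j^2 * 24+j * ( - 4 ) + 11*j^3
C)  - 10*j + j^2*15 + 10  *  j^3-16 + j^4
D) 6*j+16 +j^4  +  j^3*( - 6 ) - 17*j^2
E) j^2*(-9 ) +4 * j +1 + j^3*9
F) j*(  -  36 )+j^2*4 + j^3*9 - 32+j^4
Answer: C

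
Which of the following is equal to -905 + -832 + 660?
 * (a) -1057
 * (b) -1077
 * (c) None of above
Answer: b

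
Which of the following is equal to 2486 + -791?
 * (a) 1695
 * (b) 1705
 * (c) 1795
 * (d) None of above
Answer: a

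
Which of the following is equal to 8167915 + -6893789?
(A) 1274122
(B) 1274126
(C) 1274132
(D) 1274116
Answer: B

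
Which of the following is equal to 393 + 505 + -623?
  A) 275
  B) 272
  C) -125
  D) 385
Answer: A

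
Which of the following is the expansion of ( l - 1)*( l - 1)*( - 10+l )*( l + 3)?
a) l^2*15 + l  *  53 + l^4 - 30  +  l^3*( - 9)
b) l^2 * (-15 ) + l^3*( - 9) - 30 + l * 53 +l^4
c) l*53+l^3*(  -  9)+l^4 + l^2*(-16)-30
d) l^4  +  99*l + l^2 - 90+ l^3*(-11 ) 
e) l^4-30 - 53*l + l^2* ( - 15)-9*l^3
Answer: b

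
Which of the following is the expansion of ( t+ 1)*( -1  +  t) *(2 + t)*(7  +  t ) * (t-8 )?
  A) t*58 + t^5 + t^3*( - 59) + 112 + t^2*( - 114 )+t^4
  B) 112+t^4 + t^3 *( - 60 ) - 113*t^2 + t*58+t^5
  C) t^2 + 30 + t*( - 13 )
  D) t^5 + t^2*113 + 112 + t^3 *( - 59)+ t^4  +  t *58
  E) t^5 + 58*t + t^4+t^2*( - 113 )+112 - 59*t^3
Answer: E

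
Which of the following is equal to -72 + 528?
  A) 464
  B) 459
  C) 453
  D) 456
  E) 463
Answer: D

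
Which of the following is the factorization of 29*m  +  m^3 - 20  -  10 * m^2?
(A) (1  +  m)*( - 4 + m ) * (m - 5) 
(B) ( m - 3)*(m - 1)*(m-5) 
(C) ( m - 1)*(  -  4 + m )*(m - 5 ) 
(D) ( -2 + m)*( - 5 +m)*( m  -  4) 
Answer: C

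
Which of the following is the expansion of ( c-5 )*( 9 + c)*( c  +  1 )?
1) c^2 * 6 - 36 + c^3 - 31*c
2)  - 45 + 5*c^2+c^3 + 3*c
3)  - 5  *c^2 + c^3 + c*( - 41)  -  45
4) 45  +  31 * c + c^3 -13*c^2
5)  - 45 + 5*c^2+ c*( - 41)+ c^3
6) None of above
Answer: 5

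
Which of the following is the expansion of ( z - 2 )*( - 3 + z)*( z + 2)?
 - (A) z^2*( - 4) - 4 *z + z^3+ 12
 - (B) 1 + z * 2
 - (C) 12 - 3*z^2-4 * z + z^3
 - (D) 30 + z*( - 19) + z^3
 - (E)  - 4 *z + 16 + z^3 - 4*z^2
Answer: C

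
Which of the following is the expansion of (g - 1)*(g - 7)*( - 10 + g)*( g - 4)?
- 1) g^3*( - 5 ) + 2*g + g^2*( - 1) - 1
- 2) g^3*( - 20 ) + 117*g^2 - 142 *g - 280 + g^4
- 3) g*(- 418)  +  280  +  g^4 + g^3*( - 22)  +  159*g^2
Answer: 3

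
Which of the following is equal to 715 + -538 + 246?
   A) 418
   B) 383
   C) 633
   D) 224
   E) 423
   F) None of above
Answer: E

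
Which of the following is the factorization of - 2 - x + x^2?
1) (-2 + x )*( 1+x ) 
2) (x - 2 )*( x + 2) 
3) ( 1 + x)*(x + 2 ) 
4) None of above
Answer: 1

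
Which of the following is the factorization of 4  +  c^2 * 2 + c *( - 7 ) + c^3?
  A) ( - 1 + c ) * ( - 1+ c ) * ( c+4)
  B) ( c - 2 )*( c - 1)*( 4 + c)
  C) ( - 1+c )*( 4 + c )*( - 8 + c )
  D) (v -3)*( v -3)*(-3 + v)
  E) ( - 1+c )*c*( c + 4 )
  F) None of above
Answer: A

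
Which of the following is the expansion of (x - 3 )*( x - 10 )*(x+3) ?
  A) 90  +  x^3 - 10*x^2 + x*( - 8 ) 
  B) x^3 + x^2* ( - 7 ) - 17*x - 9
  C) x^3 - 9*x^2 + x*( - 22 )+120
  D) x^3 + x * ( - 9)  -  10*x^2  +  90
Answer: D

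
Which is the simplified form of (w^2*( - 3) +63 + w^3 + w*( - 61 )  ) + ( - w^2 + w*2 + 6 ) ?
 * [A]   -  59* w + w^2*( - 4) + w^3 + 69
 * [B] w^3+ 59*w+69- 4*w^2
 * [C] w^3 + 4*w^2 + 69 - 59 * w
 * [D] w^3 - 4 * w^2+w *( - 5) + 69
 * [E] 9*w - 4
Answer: A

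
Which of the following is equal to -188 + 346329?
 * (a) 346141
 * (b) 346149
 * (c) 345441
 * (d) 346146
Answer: a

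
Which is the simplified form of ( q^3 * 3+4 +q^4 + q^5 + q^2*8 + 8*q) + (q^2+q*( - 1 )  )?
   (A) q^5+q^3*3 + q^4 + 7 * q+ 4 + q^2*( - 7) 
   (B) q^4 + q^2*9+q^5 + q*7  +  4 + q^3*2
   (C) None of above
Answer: C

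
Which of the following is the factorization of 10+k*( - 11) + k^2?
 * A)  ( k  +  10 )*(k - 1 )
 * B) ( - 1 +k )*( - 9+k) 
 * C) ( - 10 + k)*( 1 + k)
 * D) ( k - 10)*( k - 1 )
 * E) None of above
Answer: D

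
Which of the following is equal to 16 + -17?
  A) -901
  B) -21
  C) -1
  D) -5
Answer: C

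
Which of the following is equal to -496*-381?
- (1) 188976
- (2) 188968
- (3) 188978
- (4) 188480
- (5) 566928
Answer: 1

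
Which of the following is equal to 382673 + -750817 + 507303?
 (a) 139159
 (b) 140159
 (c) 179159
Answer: a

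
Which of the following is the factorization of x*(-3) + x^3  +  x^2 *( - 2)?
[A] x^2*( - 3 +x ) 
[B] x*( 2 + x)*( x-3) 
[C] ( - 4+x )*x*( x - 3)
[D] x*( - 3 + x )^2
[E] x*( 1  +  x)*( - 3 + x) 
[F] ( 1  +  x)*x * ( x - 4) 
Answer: E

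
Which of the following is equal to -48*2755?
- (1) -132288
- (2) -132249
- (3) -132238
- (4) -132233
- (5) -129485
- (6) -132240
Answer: 6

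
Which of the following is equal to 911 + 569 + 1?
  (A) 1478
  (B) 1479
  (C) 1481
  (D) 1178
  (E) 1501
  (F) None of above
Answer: C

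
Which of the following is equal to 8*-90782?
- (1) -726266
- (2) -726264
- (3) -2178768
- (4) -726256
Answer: 4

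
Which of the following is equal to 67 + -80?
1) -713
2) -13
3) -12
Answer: 2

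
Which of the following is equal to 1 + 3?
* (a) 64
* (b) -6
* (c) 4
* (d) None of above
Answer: c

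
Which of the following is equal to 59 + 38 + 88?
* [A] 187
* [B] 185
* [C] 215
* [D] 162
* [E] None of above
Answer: B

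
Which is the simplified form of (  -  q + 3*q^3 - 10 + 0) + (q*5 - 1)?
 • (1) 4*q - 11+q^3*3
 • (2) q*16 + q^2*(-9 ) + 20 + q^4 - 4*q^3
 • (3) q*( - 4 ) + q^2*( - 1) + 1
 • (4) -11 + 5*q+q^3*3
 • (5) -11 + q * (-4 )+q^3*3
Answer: 1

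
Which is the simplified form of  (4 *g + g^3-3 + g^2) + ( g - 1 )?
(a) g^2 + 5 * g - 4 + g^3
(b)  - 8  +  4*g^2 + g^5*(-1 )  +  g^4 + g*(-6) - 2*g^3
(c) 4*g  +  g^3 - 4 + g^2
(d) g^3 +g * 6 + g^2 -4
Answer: a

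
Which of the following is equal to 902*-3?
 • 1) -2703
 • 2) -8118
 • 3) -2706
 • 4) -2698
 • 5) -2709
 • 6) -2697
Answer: 3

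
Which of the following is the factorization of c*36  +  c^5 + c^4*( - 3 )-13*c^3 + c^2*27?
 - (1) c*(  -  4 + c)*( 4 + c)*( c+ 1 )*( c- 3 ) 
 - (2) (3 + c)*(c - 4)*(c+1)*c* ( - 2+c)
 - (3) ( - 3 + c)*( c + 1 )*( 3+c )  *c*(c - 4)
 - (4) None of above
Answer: 3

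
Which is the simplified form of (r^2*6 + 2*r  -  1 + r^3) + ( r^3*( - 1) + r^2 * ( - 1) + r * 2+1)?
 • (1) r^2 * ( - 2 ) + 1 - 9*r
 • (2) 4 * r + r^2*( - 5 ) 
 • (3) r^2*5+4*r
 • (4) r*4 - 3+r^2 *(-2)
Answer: 3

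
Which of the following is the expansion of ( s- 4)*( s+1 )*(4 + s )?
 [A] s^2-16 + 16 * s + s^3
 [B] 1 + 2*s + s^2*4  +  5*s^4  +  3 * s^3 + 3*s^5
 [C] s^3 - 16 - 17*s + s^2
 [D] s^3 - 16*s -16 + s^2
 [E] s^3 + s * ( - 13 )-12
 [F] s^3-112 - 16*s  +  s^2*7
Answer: D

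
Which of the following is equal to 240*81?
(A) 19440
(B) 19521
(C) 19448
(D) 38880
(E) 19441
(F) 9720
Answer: A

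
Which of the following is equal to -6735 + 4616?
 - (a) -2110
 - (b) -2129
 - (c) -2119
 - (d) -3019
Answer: c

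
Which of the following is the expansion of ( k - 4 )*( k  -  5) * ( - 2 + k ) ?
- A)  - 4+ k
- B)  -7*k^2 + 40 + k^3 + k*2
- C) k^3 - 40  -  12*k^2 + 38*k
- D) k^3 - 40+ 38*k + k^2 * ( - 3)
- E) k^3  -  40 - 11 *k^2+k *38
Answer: E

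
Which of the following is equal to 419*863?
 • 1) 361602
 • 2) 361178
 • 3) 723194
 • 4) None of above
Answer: 4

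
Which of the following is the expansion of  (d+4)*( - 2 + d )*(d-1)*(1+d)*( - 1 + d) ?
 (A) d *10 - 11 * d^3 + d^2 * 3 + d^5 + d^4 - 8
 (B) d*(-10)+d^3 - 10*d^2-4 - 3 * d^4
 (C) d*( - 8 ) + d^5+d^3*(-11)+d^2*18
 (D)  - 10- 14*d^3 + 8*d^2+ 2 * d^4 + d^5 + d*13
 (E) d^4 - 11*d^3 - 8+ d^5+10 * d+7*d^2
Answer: E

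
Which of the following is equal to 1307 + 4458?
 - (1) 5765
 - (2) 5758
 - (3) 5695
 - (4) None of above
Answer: 1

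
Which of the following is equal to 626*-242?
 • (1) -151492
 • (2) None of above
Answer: 1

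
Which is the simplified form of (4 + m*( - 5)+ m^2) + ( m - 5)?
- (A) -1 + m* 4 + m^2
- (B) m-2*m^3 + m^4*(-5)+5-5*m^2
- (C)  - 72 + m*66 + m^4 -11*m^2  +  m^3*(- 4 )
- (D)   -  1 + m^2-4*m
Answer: D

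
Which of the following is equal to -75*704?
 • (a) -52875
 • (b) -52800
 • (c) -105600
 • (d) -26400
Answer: b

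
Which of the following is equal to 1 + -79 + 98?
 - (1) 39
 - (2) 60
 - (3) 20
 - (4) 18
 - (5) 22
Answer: 3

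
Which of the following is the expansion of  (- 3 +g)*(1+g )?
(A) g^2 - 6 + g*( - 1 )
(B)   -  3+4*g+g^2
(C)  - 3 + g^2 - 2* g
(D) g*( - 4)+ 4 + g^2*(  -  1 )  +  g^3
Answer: C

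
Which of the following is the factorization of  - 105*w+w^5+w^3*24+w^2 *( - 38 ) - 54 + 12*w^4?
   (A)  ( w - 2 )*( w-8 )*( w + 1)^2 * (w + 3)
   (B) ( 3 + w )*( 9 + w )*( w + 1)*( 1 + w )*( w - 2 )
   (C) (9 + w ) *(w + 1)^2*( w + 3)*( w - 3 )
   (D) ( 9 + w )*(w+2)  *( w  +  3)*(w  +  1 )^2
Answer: B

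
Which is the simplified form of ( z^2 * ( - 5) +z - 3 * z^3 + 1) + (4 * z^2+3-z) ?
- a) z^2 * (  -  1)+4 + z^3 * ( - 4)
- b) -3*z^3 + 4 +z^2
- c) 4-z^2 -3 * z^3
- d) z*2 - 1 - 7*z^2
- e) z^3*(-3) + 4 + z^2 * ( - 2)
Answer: c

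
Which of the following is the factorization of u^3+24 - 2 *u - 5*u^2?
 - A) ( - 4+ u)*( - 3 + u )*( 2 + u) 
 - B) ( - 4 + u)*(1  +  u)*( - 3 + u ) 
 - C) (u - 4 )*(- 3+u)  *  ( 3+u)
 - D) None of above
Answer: A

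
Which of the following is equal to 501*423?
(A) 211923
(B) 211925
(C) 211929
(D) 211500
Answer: A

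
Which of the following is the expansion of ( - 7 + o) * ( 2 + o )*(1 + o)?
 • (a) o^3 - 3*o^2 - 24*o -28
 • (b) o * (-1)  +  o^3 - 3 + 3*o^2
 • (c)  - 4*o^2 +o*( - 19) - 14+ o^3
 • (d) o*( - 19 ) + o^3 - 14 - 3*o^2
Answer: c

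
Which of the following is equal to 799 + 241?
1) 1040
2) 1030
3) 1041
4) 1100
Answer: 1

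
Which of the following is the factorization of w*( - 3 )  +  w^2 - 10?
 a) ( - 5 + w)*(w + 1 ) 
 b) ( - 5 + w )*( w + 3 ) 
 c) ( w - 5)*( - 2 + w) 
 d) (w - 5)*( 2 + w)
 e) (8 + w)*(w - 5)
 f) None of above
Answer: d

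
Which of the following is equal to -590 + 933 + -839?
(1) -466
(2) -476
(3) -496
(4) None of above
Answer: 3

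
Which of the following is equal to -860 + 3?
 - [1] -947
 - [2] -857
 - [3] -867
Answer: 2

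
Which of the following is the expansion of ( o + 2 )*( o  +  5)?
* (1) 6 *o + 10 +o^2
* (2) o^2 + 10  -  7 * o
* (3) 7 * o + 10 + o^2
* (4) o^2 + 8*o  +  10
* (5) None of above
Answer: 3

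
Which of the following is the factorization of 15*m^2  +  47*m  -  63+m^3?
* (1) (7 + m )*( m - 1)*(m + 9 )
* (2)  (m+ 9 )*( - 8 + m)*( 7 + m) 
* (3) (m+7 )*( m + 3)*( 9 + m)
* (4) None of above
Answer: 1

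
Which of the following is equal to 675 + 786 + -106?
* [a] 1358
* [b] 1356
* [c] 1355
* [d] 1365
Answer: c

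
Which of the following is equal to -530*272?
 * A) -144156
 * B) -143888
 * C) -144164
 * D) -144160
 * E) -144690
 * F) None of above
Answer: D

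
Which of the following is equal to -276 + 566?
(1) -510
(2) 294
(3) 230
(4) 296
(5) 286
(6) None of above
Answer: 6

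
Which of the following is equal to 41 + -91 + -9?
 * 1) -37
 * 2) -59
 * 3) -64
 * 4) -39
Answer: 2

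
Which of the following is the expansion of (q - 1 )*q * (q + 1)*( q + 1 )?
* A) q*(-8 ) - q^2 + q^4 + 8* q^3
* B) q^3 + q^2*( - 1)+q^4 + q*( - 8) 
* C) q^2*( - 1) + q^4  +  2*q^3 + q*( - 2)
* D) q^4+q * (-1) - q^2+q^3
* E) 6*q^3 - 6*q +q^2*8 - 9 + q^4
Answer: D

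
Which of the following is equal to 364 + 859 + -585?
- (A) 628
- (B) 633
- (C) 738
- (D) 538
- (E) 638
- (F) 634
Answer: E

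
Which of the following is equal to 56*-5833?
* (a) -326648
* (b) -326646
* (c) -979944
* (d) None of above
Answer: a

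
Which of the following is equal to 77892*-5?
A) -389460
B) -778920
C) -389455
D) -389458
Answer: A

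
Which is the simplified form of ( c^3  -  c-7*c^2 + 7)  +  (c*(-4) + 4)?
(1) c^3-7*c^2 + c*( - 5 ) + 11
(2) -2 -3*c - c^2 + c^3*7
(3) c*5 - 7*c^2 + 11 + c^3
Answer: 1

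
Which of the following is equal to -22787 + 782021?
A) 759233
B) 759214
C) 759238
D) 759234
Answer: D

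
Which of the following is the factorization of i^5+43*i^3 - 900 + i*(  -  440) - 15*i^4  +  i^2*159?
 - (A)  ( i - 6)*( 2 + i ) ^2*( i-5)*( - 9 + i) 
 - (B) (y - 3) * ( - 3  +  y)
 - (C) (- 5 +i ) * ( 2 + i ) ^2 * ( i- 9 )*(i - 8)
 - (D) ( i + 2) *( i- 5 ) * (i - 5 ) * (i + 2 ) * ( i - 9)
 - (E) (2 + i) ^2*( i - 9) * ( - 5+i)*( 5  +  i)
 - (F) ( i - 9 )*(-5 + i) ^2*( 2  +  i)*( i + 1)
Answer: D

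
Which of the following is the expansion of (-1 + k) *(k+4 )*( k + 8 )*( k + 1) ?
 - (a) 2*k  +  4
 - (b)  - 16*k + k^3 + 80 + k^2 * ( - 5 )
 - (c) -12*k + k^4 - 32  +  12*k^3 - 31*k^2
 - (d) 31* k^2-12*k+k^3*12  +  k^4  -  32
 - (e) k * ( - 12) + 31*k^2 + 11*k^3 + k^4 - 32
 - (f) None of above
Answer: d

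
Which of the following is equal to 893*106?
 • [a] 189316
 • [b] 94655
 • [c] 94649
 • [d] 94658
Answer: d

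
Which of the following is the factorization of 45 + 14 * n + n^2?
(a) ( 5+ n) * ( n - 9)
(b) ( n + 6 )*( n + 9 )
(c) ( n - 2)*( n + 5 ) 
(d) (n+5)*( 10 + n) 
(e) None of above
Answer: e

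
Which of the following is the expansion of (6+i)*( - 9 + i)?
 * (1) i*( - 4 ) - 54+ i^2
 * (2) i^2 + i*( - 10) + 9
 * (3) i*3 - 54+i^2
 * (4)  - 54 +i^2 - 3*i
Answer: 4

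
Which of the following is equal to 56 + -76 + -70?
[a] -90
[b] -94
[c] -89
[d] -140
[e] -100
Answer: a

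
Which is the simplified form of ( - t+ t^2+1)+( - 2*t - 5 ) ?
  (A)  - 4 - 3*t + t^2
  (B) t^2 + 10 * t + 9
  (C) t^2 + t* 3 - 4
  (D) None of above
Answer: A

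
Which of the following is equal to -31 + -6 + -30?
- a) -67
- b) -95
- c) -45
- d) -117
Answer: a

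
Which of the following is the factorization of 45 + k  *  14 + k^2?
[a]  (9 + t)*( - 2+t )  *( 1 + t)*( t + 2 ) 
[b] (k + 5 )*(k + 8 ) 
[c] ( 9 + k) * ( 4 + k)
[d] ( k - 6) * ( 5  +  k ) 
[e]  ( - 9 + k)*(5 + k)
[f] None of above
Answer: f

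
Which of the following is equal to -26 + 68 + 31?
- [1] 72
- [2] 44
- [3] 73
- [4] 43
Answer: 3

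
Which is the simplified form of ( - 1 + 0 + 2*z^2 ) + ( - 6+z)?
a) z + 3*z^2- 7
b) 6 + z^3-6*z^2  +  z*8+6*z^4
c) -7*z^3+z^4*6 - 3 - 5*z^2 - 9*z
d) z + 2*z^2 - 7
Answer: d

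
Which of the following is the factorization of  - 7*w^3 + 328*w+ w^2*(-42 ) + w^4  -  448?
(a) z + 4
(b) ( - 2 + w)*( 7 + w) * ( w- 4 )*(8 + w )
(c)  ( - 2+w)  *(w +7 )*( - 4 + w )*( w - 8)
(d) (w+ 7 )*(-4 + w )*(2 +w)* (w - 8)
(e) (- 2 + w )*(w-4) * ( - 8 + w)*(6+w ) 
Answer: c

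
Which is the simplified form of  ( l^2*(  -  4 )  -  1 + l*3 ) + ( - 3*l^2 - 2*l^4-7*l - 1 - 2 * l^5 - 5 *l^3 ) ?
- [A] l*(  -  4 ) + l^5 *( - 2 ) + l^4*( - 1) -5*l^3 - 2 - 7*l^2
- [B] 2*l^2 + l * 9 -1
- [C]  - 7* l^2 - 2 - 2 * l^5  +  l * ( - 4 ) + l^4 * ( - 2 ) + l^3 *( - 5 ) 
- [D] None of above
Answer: C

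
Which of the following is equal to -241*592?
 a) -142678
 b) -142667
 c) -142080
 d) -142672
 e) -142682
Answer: d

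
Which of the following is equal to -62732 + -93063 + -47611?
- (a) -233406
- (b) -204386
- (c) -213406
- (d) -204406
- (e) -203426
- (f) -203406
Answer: f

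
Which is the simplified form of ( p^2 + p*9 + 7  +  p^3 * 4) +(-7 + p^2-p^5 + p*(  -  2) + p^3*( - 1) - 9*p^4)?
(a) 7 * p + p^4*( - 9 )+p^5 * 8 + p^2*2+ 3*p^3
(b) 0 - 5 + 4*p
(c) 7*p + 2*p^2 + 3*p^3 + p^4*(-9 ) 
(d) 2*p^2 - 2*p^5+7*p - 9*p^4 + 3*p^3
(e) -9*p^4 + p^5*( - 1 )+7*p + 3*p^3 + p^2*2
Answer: e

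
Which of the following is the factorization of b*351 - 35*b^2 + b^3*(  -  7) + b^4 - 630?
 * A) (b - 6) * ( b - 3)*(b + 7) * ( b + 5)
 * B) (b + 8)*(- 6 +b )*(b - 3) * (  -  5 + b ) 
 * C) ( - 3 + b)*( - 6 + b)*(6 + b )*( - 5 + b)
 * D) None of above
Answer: D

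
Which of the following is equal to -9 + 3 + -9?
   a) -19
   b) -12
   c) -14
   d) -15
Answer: d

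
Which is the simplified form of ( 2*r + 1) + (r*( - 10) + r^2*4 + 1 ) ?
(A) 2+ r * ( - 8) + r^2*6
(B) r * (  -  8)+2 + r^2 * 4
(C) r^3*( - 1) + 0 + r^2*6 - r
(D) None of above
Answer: B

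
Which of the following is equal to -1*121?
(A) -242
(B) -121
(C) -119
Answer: B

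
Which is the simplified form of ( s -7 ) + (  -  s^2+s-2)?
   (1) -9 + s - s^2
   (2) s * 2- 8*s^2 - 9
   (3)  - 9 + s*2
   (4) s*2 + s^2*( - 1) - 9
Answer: 4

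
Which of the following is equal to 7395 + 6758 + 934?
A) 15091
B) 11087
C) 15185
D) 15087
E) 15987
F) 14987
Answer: D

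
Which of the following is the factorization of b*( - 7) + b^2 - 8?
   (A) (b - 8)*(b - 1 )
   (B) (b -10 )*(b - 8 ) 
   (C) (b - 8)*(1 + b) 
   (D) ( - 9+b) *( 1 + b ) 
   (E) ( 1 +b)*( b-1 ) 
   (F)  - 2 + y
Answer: C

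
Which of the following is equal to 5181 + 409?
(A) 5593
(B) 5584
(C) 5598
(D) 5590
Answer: D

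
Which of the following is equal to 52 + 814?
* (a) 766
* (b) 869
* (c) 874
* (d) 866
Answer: d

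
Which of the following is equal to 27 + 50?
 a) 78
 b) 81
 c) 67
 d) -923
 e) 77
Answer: e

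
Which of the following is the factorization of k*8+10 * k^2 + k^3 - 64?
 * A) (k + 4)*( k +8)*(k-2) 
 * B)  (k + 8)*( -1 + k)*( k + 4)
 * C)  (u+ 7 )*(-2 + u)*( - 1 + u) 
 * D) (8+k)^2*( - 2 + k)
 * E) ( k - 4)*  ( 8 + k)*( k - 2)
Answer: A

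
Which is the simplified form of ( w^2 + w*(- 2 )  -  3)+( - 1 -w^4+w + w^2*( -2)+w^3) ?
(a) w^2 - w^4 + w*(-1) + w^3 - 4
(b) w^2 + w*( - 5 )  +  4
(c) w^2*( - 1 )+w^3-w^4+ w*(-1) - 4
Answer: c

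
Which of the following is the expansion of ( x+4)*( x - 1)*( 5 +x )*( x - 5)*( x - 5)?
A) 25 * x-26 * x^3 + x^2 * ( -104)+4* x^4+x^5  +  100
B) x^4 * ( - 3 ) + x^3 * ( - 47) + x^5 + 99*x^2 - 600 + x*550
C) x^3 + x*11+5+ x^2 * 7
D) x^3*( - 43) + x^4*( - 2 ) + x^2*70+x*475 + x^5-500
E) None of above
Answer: E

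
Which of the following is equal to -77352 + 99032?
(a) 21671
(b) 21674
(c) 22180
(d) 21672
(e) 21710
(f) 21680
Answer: f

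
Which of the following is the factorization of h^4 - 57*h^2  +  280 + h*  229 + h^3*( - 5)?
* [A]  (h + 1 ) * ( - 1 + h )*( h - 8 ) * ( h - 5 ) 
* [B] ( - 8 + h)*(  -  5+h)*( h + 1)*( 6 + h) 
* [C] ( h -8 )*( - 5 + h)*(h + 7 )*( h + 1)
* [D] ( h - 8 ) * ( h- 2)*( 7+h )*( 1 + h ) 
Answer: C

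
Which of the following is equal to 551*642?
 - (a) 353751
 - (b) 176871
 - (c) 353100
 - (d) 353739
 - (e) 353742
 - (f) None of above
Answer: e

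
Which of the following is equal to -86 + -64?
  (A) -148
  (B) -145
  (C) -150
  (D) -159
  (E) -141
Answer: C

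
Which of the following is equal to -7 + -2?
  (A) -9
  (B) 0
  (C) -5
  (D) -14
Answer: A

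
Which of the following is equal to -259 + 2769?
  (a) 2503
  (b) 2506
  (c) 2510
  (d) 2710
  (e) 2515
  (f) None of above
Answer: c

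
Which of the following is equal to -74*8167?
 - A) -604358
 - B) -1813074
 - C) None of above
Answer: A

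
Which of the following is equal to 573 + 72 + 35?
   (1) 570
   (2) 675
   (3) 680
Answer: 3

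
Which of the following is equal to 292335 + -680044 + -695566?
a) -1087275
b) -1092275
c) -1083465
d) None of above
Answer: d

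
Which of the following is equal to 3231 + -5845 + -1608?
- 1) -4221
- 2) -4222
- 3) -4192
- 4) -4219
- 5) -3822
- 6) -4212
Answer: 2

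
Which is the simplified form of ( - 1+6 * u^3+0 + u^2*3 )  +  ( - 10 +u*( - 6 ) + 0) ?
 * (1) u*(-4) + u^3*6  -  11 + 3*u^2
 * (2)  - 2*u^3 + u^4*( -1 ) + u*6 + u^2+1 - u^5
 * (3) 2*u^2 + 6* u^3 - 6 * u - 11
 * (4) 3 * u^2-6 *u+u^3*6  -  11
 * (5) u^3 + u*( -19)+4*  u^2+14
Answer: 4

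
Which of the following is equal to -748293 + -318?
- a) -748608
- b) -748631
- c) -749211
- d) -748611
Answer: d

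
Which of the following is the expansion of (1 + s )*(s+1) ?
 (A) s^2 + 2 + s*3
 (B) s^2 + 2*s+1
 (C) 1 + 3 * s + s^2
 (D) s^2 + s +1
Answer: B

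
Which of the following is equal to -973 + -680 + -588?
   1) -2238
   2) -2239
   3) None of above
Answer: 3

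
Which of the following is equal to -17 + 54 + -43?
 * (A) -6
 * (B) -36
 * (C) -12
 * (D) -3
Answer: A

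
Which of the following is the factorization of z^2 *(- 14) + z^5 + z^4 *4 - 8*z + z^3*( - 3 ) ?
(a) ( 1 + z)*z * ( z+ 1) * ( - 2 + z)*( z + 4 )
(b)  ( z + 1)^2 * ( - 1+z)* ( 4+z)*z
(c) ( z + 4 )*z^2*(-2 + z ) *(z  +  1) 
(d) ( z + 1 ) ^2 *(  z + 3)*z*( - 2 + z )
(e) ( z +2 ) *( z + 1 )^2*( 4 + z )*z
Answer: a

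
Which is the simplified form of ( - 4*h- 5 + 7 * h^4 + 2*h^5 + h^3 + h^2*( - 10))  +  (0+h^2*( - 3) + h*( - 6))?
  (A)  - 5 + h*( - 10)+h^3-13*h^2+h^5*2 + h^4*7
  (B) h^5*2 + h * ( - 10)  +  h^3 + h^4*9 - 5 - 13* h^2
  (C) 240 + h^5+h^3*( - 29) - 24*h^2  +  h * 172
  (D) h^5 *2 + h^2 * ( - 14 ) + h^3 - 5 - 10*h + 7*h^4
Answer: A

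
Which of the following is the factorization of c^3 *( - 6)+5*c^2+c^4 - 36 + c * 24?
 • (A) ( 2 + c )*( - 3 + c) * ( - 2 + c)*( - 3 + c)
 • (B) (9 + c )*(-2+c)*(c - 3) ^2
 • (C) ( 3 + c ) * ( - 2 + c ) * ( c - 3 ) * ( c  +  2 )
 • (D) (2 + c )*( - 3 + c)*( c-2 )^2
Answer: A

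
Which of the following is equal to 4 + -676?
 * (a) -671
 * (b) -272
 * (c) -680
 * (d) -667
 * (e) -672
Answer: e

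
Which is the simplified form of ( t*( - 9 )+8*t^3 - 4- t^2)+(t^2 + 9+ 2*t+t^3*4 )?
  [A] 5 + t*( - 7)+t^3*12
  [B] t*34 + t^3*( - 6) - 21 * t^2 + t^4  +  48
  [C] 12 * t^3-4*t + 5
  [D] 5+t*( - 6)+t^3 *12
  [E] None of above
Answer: A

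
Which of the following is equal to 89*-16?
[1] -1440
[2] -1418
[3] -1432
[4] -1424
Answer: 4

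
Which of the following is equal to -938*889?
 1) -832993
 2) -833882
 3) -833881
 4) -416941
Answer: 2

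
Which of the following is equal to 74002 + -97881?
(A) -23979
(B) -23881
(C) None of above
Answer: C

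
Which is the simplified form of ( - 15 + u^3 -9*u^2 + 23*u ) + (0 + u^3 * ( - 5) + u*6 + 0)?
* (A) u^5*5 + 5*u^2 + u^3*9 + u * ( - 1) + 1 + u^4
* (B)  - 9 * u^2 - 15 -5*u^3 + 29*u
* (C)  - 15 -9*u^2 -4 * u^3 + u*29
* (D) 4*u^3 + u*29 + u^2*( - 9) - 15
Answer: C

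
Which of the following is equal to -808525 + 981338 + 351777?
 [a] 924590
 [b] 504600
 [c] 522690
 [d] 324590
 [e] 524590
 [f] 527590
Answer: e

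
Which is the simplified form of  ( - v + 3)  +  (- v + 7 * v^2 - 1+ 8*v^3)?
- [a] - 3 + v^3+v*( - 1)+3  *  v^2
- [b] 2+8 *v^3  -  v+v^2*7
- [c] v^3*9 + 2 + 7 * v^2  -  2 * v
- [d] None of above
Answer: d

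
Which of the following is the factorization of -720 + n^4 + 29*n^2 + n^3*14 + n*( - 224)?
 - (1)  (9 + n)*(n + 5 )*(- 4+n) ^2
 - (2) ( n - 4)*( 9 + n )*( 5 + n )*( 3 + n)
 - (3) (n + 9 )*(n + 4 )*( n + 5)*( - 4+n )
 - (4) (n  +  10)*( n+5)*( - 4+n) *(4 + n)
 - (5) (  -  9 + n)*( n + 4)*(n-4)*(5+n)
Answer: 3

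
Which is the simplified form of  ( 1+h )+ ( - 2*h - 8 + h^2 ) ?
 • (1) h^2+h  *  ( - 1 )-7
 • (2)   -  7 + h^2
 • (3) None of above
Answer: 1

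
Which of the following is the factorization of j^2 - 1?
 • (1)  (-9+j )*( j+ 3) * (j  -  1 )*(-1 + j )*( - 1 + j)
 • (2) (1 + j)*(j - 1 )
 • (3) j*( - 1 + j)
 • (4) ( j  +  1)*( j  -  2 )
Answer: 2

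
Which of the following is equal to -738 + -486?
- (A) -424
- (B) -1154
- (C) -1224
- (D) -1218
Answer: C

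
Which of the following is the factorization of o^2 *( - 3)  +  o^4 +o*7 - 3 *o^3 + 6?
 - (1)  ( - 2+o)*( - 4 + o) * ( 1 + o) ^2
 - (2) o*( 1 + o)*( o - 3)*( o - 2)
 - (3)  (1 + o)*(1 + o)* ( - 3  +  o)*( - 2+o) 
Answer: 3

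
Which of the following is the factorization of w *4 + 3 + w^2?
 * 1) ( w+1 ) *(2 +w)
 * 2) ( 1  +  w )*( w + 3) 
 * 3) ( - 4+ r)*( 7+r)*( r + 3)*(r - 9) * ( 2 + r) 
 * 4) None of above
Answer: 2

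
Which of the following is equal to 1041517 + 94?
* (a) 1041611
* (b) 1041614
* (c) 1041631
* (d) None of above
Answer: a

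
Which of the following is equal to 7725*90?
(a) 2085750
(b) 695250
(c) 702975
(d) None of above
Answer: b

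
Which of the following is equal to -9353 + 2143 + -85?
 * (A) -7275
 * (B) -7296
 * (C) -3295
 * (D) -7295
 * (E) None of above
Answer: D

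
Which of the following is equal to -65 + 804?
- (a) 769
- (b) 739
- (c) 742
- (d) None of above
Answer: b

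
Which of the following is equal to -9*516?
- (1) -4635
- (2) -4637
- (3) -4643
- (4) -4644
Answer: 4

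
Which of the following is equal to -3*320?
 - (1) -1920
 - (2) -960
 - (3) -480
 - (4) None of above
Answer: 2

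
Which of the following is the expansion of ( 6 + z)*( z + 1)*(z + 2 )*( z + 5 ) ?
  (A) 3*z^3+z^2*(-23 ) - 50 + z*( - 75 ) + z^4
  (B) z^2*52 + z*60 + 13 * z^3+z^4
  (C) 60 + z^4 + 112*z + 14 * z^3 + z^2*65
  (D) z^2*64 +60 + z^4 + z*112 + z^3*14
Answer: C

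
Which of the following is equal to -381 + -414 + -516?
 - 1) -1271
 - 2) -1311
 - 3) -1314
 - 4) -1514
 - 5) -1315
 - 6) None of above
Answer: 2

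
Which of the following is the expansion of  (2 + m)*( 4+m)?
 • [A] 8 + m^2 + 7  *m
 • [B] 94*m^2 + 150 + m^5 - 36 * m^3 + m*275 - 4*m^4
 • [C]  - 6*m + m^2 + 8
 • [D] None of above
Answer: D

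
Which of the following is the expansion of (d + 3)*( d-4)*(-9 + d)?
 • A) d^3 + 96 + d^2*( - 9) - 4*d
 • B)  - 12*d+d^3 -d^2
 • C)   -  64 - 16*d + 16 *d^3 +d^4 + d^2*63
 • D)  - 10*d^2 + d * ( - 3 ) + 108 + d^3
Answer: D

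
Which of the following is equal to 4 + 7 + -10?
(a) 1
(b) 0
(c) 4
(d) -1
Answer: a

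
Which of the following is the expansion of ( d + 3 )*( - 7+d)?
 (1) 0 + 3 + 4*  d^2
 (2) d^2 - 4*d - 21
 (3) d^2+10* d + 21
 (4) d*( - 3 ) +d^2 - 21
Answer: 2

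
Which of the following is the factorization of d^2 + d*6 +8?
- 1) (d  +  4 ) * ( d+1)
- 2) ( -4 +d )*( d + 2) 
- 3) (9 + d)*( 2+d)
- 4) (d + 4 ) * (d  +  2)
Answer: 4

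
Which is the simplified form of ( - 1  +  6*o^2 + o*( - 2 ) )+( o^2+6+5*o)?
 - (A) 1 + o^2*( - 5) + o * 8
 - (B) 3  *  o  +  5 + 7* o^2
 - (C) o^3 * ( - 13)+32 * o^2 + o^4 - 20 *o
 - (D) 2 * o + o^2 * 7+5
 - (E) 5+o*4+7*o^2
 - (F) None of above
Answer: B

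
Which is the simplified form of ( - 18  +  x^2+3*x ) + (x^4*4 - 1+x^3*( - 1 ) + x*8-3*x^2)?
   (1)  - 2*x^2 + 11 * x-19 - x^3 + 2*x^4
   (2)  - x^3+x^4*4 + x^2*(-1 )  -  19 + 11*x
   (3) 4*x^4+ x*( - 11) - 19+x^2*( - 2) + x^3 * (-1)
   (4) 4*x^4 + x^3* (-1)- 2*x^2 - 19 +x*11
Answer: 4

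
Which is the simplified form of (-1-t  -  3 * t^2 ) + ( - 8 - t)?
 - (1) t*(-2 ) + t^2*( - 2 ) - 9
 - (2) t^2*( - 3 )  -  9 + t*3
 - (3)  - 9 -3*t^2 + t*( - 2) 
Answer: 3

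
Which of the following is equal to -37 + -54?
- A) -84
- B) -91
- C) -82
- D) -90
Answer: B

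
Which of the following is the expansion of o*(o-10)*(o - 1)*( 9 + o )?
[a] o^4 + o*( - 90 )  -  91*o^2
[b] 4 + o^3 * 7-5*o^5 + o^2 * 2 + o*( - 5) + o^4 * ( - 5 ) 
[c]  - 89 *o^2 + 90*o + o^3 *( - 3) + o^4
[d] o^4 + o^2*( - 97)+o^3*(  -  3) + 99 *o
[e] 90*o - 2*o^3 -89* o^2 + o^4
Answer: e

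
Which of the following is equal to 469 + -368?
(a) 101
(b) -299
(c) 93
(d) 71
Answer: a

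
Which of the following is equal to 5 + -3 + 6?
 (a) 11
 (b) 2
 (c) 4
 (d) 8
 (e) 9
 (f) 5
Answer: d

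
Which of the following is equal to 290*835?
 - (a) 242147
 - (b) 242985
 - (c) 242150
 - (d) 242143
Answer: c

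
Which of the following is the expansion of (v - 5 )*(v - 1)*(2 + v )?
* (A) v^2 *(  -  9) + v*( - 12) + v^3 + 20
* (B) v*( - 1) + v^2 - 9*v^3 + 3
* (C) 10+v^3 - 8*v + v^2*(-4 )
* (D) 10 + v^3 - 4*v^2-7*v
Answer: D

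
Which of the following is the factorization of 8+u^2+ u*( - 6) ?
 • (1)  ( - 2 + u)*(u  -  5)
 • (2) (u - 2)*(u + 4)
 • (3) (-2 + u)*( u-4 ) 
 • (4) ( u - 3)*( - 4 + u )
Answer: 3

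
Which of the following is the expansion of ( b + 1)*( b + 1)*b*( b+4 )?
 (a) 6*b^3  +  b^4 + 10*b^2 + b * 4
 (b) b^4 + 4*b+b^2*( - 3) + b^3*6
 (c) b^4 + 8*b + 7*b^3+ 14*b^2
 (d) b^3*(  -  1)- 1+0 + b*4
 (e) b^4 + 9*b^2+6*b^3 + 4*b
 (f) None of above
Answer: e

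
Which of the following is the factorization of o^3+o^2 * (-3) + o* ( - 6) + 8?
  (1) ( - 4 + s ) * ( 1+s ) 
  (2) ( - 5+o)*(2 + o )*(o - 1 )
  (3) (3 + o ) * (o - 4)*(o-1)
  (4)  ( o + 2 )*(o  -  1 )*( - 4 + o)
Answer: 4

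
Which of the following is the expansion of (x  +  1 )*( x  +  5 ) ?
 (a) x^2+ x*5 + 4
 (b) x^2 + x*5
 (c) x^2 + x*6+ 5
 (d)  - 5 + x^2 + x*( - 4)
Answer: c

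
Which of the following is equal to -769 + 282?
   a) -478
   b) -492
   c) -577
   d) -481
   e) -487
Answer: e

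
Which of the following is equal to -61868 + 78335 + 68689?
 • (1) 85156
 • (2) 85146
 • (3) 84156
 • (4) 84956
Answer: 1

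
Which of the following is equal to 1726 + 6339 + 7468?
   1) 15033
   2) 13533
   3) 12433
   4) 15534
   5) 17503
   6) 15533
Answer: 6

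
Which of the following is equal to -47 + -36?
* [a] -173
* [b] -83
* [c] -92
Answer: b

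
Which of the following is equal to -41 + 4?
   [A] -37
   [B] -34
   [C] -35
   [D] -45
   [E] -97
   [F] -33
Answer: A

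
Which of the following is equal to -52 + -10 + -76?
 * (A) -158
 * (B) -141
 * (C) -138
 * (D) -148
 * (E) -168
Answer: C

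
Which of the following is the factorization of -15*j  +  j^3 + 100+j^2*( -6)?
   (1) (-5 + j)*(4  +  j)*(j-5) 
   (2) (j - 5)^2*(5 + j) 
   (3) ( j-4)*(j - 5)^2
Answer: 1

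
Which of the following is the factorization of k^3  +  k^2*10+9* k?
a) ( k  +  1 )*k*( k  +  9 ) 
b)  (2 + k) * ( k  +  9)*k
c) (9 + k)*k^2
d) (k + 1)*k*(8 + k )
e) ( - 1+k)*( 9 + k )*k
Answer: a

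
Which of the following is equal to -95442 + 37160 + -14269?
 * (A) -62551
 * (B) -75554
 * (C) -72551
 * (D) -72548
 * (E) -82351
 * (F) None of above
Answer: C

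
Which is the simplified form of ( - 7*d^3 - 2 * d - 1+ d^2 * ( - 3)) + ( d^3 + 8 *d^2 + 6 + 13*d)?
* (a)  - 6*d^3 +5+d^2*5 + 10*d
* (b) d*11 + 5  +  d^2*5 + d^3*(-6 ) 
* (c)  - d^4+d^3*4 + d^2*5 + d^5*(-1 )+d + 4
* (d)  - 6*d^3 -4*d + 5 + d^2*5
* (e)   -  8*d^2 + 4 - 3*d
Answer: b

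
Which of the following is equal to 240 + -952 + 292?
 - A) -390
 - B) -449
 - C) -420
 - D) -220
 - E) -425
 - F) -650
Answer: C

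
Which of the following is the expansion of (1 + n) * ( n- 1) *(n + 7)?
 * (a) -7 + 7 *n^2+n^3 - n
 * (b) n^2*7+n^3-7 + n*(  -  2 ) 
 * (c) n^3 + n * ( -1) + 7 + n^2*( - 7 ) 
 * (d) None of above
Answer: a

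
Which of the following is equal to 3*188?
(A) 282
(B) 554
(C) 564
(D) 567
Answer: C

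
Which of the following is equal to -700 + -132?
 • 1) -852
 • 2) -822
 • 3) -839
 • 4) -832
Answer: 4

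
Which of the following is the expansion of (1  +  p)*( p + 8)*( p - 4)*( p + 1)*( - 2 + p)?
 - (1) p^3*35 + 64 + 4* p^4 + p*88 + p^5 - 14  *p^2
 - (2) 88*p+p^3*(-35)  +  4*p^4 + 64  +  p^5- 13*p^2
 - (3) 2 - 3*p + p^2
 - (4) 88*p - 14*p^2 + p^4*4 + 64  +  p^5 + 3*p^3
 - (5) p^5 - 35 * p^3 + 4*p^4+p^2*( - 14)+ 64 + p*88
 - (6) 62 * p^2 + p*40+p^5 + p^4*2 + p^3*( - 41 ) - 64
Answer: 5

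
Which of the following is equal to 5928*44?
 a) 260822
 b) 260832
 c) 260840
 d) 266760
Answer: b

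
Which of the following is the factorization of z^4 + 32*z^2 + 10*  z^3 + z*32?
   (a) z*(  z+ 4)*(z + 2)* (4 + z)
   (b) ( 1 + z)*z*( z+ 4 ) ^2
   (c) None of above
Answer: a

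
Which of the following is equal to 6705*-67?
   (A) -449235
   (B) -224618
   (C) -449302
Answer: A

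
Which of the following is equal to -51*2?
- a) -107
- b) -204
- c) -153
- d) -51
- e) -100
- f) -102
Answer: f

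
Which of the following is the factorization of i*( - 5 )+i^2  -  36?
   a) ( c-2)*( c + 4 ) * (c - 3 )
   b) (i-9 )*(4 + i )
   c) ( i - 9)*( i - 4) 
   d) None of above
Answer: b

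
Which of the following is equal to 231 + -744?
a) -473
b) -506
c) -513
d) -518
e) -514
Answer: c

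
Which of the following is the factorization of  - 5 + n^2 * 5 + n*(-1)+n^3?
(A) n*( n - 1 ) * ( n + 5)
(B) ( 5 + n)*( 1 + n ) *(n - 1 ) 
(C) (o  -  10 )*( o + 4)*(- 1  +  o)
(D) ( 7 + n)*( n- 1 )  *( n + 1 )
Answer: B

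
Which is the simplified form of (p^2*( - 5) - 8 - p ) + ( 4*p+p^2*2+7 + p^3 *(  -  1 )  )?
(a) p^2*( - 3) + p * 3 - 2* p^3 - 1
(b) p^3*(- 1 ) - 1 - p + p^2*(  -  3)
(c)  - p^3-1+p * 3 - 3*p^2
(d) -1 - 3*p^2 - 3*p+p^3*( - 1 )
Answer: c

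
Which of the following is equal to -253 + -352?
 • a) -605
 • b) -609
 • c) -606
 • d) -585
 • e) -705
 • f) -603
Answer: a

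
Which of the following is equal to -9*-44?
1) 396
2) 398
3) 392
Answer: 1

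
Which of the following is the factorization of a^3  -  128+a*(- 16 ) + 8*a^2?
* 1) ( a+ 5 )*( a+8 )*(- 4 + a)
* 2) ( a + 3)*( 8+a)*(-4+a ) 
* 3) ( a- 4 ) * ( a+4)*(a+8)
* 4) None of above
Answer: 3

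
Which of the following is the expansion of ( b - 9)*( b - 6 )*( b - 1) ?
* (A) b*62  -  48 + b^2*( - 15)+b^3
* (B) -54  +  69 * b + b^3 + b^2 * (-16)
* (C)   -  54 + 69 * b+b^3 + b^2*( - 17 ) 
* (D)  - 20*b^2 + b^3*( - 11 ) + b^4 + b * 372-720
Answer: B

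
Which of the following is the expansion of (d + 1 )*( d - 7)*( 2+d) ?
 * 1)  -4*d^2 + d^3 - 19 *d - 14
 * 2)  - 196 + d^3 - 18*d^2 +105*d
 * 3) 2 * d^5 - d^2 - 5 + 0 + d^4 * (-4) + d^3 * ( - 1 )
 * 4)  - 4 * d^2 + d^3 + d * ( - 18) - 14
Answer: 1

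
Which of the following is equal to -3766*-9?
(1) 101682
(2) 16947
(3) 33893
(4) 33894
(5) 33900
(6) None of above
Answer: 4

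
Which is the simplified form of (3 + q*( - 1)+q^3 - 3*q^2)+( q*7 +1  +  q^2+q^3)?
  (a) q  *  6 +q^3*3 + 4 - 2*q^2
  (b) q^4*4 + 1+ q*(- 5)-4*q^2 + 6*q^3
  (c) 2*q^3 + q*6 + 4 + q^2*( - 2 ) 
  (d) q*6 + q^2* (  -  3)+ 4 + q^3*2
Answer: c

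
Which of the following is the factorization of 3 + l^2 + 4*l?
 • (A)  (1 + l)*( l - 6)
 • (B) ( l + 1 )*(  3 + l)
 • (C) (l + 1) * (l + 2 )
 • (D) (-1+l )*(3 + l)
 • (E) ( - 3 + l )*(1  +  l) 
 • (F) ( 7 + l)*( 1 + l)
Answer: B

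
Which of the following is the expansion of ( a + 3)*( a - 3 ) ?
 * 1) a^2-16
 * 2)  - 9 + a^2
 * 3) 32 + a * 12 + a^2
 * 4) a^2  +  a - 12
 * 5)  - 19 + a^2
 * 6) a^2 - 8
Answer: 2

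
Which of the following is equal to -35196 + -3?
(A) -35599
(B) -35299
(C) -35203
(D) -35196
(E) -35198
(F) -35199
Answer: F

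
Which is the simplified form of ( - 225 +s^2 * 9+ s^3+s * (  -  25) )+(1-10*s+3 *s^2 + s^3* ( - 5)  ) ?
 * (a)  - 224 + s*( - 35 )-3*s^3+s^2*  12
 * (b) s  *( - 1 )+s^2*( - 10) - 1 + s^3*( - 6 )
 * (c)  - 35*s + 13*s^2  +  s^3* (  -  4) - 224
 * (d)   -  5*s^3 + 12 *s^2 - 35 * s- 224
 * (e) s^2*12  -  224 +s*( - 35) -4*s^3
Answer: e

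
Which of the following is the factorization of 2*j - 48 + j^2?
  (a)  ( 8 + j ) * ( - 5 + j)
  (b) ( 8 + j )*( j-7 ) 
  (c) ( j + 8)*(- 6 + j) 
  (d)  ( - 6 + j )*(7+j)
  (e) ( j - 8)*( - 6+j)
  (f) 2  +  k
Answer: c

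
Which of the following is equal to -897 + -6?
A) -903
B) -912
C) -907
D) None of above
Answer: A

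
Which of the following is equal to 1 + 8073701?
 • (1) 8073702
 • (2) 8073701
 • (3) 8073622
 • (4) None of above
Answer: 1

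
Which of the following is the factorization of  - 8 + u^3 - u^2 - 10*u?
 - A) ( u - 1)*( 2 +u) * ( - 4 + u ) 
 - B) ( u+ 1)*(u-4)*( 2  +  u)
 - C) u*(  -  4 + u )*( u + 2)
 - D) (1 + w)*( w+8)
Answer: B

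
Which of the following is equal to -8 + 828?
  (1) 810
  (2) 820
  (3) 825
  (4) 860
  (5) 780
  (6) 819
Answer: 2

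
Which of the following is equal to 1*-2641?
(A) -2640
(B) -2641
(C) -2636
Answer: B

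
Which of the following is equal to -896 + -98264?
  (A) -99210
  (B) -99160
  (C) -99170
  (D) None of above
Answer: B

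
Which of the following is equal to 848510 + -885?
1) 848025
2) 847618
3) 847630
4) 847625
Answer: 4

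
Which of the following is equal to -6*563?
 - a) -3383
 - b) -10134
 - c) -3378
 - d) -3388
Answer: c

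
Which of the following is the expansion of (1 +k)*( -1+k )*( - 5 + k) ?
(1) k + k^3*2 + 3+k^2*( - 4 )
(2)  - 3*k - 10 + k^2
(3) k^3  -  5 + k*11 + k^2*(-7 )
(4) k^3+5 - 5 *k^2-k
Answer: 4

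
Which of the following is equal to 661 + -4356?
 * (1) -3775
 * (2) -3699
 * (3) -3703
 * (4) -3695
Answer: 4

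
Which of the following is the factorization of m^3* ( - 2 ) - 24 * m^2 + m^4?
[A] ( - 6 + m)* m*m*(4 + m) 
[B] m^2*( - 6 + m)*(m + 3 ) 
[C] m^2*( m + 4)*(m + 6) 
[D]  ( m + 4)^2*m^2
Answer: A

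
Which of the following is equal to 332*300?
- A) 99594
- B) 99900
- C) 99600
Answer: C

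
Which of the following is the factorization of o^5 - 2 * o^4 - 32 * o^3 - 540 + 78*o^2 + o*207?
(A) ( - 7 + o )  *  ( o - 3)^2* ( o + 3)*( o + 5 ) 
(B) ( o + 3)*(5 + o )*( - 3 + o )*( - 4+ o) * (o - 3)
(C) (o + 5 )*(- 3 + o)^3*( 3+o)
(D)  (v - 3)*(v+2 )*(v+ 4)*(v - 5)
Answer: B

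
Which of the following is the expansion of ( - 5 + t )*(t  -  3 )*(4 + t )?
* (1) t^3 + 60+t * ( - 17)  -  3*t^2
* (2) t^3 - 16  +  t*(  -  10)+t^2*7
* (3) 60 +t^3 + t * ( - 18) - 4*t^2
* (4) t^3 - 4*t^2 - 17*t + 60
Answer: 4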